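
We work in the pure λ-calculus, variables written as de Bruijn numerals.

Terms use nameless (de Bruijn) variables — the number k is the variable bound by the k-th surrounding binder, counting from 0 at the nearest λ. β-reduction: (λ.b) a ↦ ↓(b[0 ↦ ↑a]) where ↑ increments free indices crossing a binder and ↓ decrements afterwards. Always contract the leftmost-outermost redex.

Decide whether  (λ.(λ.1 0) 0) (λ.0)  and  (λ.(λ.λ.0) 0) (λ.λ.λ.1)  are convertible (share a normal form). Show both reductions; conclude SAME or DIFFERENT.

Answer: SAME — A ⇓ λ.0, B ⇓ λ.0

Reduction:
Term A:
  start: (λ.(λ.1 0) 0) (λ.0)
  →1  (λ.(λ.0) 0) (λ.0)
  →2  (λ.0) (λ.0)
  →3  λ.0

Term B:
  start: (λ.(λ.λ.0) 0) (λ.λ.λ.1)
  →1  (λ.λ.0) (λ.λ.λ.1)
  →2  λ.0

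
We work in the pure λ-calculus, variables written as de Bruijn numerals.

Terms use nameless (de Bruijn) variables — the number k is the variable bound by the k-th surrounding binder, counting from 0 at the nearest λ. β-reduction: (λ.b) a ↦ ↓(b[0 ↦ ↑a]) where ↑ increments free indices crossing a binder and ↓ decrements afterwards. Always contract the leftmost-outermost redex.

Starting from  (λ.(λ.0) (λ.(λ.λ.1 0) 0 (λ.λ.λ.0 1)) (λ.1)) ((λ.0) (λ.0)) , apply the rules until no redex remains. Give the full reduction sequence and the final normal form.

Answer: normal form = λ.0  (in 7 steps)

Derivation:
  start: (λ.(λ.0) (λ.(λ.λ.1 0) 0 (λ.λ.λ.0 1)) (λ.1)) ((λ.0) (λ.0))
  [1] (λ.0) (λ.(λ.λ.1 0) 0 (λ.λ.λ.0 1)) (λ.(λ.0) (λ.0))
  [2] (λ.(λ.λ.1 0) 0 (λ.λ.λ.0 1)) (λ.(λ.0) (λ.0))
  [3] (λ.λ.1 0) (λ.(λ.0) (λ.0)) (λ.λ.λ.0 1)
  [4] (λ.(λ.(λ.0) (λ.0)) 0) (λ.λ.λ.0 1)
  [5] (λ.(λ.0) (λ.0)) (λ.λ.λ.0 1)
  [6] (λ.0) (λ.0)
  [7] λ.0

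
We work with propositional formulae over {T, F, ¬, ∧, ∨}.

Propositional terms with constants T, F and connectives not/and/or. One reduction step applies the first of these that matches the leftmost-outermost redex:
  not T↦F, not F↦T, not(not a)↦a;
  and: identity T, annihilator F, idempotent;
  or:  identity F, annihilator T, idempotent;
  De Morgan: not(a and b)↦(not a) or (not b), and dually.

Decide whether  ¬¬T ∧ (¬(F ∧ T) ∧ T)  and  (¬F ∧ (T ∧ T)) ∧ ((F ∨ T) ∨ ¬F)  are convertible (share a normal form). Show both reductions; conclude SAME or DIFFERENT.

Answer: SAME — A ⇓ T, B ⇓ T

Working:
Term A:
  start: ¬¬T ∧ (¬(F ∧ T) ∧ T)
  [1] T ∧ (¬(F ∧ T) ∧ T)
  [2] ¬(F ∧ T) ∧ T
  [3] ¬(F ∧ T)
  [4] ¬F ∨ ¬T
  [5] T ∨ ¬T
  [6] T

Term B:
  start: (¬F ∧ (T ∧ T)) ∧ ((F ∨ T) ∨ ¬F)
  [1] (T ∧ (T ∧ T)) ∧ ((F ∨ T) ∨ ¬F)
  [2] (T ∧ T) ∧ ((F ∨ T) ∨ ¬F)
  [3] T ∧ ((F ∨ T) ∨ ¬F)
  [4] (F ∨ T) ∨ ¬F
  [5] T ∨ ¬F
  [6] T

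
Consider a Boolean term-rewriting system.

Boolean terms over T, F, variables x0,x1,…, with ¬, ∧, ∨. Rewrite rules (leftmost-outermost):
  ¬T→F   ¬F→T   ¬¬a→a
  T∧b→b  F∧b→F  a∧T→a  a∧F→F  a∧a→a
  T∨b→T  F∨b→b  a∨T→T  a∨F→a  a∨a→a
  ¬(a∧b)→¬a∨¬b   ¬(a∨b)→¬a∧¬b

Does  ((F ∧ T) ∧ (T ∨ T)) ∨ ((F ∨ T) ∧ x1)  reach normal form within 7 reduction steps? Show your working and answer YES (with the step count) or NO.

  start: ((F ∧ T) ∧ (T ∨ T)) ∨ ((F ∨ T) ∧ x1)
  [1] (F ∧ (T ∨ T)) ∨ ((F ∨ T) ∧ x1)
  [2] F ∨ ((F ∨ T) ∧ x1)
  [3] (F ∨ T) ∧ x1
  [4] T ∧ x1
  [5] x1

Answer: YES — reaches normal form x1 in 5 ≤ 7 steps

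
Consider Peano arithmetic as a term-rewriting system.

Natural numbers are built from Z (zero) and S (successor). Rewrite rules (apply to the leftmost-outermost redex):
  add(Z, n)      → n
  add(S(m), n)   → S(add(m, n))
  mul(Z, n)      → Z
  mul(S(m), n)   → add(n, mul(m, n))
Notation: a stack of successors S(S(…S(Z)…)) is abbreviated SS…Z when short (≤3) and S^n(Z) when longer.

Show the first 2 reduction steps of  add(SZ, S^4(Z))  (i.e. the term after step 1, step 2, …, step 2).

  start: add(SZ, S^4(Z))
  →1  S(add(Z, S^4(Z)))
  →2  S^5(Z)

Answer: after 2 steps: S^5(Z)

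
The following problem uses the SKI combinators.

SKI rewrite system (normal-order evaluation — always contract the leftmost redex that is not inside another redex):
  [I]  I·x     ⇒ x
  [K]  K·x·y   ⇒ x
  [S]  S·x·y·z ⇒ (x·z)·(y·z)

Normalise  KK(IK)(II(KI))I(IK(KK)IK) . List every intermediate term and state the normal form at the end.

  start: KK(IK)(II(KI))I(IK(KK)IK)
  step 1: K(II(KI))I(IK(KK)IK)
  step 2: II(KI)(IK(KK)IK)
  step 3: I(KI)(IK(KK)IK)
  step 4: KI(IK(KK)IK)
  step 5: I

Answer: normal form = I  (in 5 steps)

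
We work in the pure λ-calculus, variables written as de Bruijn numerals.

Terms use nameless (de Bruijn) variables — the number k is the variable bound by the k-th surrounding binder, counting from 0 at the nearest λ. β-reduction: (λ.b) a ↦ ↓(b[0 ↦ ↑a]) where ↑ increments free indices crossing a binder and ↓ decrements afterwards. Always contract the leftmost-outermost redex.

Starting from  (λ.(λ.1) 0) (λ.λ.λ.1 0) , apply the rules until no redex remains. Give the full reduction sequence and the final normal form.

  start: (λ.(λ.1) 0) (λ.λ.λ.1 0)
  →1  (λ.λ.λ.λ.1 0) (λ.λ.λ.1 0)
  →2  λ.λ.λ.1 0

Answer: normal form = λ.λ.λ.1 0  (in 2 steps)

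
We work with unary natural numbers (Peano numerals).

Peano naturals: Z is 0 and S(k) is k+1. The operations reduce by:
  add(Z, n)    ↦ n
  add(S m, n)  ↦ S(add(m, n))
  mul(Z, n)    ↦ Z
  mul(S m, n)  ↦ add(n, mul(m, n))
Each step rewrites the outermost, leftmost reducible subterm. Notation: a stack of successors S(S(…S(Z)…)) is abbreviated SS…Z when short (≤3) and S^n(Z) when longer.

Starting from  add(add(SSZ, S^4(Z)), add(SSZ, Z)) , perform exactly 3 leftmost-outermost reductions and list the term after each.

Answer: after 3 steps: S(add(S(add(Z, S^4(Z))), add(SSZ, Z)))

Derivation:
  start: add(add(SSZ, S^4(Z)), add(SSZ, Z))
  →1  add(S(add(SZ, S^4(Z))), add(SSZ, Z))
  →2  S(add(add(SZ, S^4(Z)), add(SSZ, Z)))
  →3  S(add(S(add(Z, S^4(Z))), add(SSZ, Z)))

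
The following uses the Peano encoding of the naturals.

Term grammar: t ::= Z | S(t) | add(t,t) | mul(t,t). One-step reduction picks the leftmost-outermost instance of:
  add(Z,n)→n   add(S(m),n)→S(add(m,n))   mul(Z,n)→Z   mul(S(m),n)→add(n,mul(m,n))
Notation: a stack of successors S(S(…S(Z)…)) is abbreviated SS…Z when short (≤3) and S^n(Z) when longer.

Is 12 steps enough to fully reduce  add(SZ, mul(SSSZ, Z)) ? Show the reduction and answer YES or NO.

  start: add(SZ, mul(SSSZ, Z))
  →1  S(add(Z, mul(SSSZ, Z)))
  →2  S(mul(SSSZ, Z))
  →3  S(add(Z, mul(SSZ, Z)))
  →4  S(mul(SSZ, Z))
  →5  S(add(Z, mul(SZ, Z)))
  →6  S(mul(SZ, Z))
  →7  S(add(Z, mul(Z, Z)))
  →8  S(mul(Z, Z))
  →9  SZ

Answer: YES — reaches normal form SZ in 9 ≤ 12 steps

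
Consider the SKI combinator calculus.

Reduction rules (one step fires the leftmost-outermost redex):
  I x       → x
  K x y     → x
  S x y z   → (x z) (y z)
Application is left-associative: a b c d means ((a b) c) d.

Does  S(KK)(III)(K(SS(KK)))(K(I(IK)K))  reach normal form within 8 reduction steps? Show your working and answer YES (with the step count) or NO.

  start: S(KK)(III)(K(SS(KK)))(K(I(IK)K))
  step 1: KK(K(SS(KK)))(III(K(SS(KK))))(K(I(IK)K))
  step 2: K(III(K(SS(KK))))(K(I(IK)K))
  step 3: III(K(SS(KK)))
  step 4: II(K(SS(KK)))
  step 5: I(K(SS(KK)))
  step 6: K(SS(KK))

Answer: YES — reaches normal form K(SS(KK)) in 6 ≤ 8 steps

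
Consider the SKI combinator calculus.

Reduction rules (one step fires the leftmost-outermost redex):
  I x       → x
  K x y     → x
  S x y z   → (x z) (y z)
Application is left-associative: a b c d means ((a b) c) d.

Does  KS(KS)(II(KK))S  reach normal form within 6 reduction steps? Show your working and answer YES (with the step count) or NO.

  start: KS(KS)(II(KK))S
  [1] S(II(KK))S
  [2] S(I(KK))S
  [3] S(KK)S

Answer: YES — reaches normal form S(KK)S in 3 ≤ 6 steps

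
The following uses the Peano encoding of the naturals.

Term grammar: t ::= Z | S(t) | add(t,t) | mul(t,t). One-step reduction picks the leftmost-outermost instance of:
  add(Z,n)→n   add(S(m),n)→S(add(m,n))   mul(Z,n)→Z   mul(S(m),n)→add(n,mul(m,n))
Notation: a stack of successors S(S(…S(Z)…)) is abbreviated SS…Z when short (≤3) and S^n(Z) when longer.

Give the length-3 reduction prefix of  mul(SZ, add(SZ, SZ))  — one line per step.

Answer: after 3 steps: S(add(add(Z, SZ), mul(Z, add(SZ, SZ))))

Working:
  start: mul(SZ, add(SZ, SZ))
  [1] add(add(SZ, SZ), mul(Z, add(SZ, SZ)))
  [2] add(S(add(Z, SZ)), mul(Z, add(SZ, SZ)))
  [3] S(add(add(Z, SZ), mul(Z, add(SZ, SZ))))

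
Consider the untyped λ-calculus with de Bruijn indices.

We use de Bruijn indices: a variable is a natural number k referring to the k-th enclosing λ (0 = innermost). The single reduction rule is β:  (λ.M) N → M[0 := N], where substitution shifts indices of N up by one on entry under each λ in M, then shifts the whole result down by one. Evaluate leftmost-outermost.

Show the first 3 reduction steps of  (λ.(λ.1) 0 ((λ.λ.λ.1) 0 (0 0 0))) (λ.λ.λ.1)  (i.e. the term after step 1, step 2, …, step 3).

Answer: after 3 steps: λ.λ.1

Working:
  start: (λ.(λ.1) 0 ((λ.λ.λ.1) 0 (0 0 0))) (λ.λ.λ.1)
  →1  (λ.λ.λ.λ.1) (λ.λ.λ.1) ((λ.λ.λ.1) (λ.λ.λ.1) ((λ.λ.λ.1) (λ.λ.λ.1) (λ.λ.λ.1)))
  →2  (λ.λ.λ.1) ((λ.λ.λ.1) (λ.λ.λ.1) ((λ.λ.λ.1) (λ.λ.λ.1) (λ.λ.λ.1)))
  →3  λ.λ.1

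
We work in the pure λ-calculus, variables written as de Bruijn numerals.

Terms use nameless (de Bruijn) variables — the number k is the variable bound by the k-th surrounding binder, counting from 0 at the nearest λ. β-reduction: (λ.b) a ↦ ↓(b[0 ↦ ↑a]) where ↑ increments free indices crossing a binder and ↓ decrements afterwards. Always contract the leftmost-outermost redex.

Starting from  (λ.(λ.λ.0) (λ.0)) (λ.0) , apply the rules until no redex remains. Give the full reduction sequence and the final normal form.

  start: (λ.(λ.λ.0) (λ.0)) (λ.0)
  →1  (λ.λ.0) (λ.0)
  →2  λ.0

Answer: normal form = λ.0  (in 2 steps)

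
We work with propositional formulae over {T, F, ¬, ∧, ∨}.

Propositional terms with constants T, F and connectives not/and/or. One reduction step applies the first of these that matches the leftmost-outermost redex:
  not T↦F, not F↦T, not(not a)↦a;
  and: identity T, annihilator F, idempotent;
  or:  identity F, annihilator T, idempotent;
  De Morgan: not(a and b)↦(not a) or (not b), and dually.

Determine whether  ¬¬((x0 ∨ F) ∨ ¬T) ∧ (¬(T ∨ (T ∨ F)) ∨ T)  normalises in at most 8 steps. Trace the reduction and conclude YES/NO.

  start: ¬¬((x0 ∨ F) ∨ ¬T) ∧ (¬(T ∨ (T ∨ F)) ∨ T)
  step 1: ((x0 ∨ F) ∨ ¬T) ∧ (¬(T ∨ (T ∨ F)) ∨ T)
  step 2: (x0 ∨ ¬T) ∧ (¬(T ∨ (T ∨ F)) ∨ T)
  step 3: (x0 ∨ F) ∧ (¬(T ∨ (T ∨ F)) ∨ T)
  step 4: x0 ∧ (¬(T ∨ (T ∨ F)) ∨ T)
  step 5: x0 ∧ T
  step 6: x0

Answer: YES — reaches normal form x0 in 6 ≤ 8 steps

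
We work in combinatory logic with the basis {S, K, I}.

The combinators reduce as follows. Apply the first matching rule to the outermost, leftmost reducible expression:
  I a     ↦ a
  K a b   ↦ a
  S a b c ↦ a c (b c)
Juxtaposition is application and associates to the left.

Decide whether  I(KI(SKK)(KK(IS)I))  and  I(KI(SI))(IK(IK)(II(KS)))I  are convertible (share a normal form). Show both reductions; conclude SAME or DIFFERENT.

Term A:
  start: I(KI(SKK)(KK(IS)I))
  step 1: KI(SKK)(KK(IS)I)
  step 2: I(KK(IS)I)
  step 3: KK(IS)I
  step 4: KI

Term B:
  start: I(KI(SI))(IK(IK)(II(KS)))I
  step 1: KI(SI)(IK(IK)(II(KS)))I
  step 2: I(IK(IK)(II(KS)))I
  step 3: IK(IK)(II(KS))I
  step 4: K(IK)(II(KS))I
  step 5: IKI
  step 6: KI

Answer: SAME — A ⇓ KI, B ⇓ KI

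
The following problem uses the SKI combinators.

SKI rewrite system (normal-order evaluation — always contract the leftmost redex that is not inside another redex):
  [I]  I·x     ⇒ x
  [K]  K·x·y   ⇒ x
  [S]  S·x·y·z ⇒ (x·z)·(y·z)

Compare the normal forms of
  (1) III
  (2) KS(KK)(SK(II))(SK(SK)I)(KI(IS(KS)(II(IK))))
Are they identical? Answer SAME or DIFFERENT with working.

Answer: SAME — A ⇓ I, B ⇓ I

Working:
Term A:
  start: III
  step 1: II
  step 2: I

Term B:
  start: KS(KK)(SK(II))(SK(SK)I)(KI(IS(KS)(II(IK))))
  step 1: S(SK(II))(SK(SK)I)(KI(IS(KS)(II(IK))))
  step 2: SK(II)(KI(IS(KS)(II(IK))))(SK(SK)I(KI(IS(KS)(II(IK)))))
  step 3: K(KI(IS(KS)(II(IK))))(II(KI(IS(KS)(II(IK)))))(SK(SK)I(KI(IS(KS)(II(IK)))))
  step 4: KI(IS(KS)(II(IK)))(SK(SK)I(KI(IS(KS)(II(IK)))))
  step 5: I(SK(SK)I(KI(IS(KS)(II(IK)))))
  step 6: SK(SK)I(KI(IS(KS)(II(IK))))
  step 7: KI(SKI)(KI(IS(KS)(II(IK))))
  step 8: I(KI(IS(KS)(II(IK))))
  step 9: KI(IS(KS)(II(IK)))
  step 10: I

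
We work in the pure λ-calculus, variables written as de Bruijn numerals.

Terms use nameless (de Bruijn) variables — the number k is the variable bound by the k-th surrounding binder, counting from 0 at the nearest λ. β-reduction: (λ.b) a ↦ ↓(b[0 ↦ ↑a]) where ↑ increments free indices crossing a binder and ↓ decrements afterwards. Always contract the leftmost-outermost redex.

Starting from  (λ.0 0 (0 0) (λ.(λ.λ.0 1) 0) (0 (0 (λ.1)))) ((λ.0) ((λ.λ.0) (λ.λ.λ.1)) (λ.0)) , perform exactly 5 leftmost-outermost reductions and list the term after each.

Answer: after 5 steps: (λ.0) ((λ.λ.0) (λ.λ.λ.1)) (λ.0) ((λ.0) ((λ.λ.0) (λ.λ.λ.1)) (λ.0) ((λ.0) ((λ.λ.0) (λ.λ.λ.1)) (λ.0))) (λ.(λ.λ.0 1) 0) ((λ.0) ((λ.λ.0) (λ.λ.λ.1)) (λ.0) ((λ.0) ((λ.λ.0) (λ.λ.λ.1)) (λ.0) (λ.(λ.0) ((λ.λ.0) (λ.λ.λ.1)) (λ.0))))

Reduction:
  start: (λ.0 0 (0 0) (λ.(λ.λ.0 1) 0) (0 (0 (λ.1)))) ((λ.0) ((λ.λ.0) (λ.λ.λ.1)) (λ.0))
  step 1: (λ.0) ((λ.λ.0) (λ.λ.λ.1)) (λ.0) ((λ.0) ((λ.λ.0) (λ.λ.λ.1)) (λ.0)) ((λ.0) ((λ.λ.0) (λ.λ.λ.1)) (λ.0) ((λ.0) ((λ.λ.0) (λ.λ.λ.1)) (λ.0))) (λ.(λ.λ.0 1) 0) ((λ.0) ((λ.λ.0) (λ.λ.λ.1)) (λ.0) ((λ.0) ((λ.λ.0) (λ.λ.λ.1)) (λ.0) (λ.(λ.0) ((λ.λ.0) (λ.λ.λ.1)) (λ.0))))
  step 2: (λ.λ.0) (λ.λ.λ.1) (λ.0) ((λ.0) ((λ.λ.0) (λ.λ.λ.1)) (λ.0)) ((λ.0) ((λ.λ.0) (λ.λ.λ.1)) (λ.0) ((λ.0) ((λ.λ.0) (λ.λ.λ.1)) (λ.0))) (λ.(λ.λ.0 1) 0) ((λ.0) ((λ.λ.0) (λ.λ.λ.1)) (λ.0) ((λ.0) ((λ.λ.0) (λ.λ.λ.1)) (λ.0) (λ.(λ.0) ((λ.λ.0) (λ.λ.λ.1)) (λ.0))))
  step 3: (λ.0) (λ.0) ((λ.0) ((λ.λ.0) (λ.λ.λ.1)) (λ.0)) ((λ.0) ((λ.λ.0) (λ.λ.λ.1)) (λ.0) ((λ.0) ((λ.λ.0) (λ.λ.λ.1)) (λ.0))) (λ.(λ.λ.0 1) 0) ((λ.0) ((λ.λ.0) (λ.λ.λ.1)) (λ.0) ((λ.0) ((λ.λ.0) (λ.λ.λ.1)) (λ.0) (λ.(λ.0) ((λ.λ.0) (λ.λ.λ.1)) (λ.0))))
  step 4: (λ.0) ((λ.0) ((λ.λ.0) (λ.λ.λ.1)) (λ.0)) ((λ.0) ((λ.λ.0) (λ.λ.λ.1)) (λ.0) ((λ.0) ((λ.λ.0) (λ.λ.λ.1)) (λ.0))) (λ.(λ.λ.0 1) 0) ((λ.0) ((λ.λ.0) (λ.λ.λ.1)) (λ.0) ((λ.0) ((λ.λ.0) (λ.λ.λ.1)) (λ.0) (λ.(λ.0) ((λ.λ.0) (λ.λ.λ.1)) (λ.0))))
  step 5: (λ.0) ((λ.λ.0) (λ.λ.λ.1)) (λ.0) ((λ.0) ((λ.λ.0) (λ.λ.λ.1)) (λ.0) ((λ.0) ((λ.λ.0) (λ.λ.λ.1)) (λ.0))) (λ.(λ.λ.0 1) 0) ((λ.0) ((λ.λ.0) (λ.λ.λ.1)) (λ.0) ((λ.0) ((λ.λ.0) (λ.λ.λ.1)) (λ.0) (λ.(λ.0) ((λ.λ.0) (λ.λ.λ.1)) (λ.0))))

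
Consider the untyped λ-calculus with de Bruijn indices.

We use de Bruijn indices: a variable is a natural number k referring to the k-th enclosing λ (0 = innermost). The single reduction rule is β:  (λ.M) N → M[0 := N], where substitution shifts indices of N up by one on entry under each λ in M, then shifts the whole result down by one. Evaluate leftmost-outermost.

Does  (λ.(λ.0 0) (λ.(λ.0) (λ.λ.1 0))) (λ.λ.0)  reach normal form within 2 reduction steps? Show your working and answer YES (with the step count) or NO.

Answer: NO — after 2 steps the term is (λ.(λ.0) (λ.λ.1 0)) (λ.(λ.0) (λ.λ.1 0)), not yet normal

Derivation:
  start: (λ.(λ.0 0) (λ.(λ.0) (λ.λ.1 0))) (λ.λ.0)
  step 1: (λ.0 0) (λ.(λ.0) (λ.λ.1 0))
  step 2: (λ.(λ.0) (λ.λ.1 0)) (λ.(λ.0) (λ.λ.1 0))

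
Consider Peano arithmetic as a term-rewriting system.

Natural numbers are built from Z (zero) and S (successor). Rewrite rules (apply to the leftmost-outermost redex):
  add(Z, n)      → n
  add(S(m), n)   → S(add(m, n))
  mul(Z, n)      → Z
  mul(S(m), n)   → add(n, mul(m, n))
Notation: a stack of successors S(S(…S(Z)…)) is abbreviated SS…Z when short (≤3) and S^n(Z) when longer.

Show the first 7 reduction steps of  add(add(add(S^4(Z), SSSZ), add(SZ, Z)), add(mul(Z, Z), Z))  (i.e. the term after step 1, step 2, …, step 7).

  start: add(add(add(S^4(Z), SSSZ), add(SZ, Z)), add(mul(Z, Z), Z))
  →1  add(add(S(add(SSSZ, SSSZ)), add(SZ, Z)), add(mul(Z, Z), Z))
  →2  add(S(add(add(SSSZ, SSSZ), add(SZ, Z))), add(mul(Z, Z), Z))
  →3  S(add(add(add(SSSZ, SSSZ), add(SZ, Z)), add(mul(Z, Z), Z)))
  →4  S(add(add(S(add(SSZ, SSSZ)), add(SZ, Z)), add(mul(Z, Z), Z)))
  →5  S(add(S(add(add(SSZ, SSSZ), add(SZ, Z))), add(mul(Z, Z), Z)))
  →6  S(S(add(add(add(SSZ, SSSZ), add(SZ, Z)), add(mul(Z, Z), Z))))
  →7  S(S(add(add(S(add(SZ, SSSZ)), add(SZ, Z)), add(mul(Z, Z), Z))))

Answer: after 7 steps: S(S(add(add(S(add(SZ, SSSZ)), add(SZ, Z)), add(mul(Z, Z), Z))))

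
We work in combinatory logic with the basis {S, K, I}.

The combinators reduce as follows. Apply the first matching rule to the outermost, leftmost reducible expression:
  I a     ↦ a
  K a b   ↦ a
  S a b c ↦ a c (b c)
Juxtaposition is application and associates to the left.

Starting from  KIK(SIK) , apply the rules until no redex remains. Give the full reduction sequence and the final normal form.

  start: KIK(SIK)
  [1] I(SIK)
  [2] SIK

Answer: normal form = SIK  (in 2 steps)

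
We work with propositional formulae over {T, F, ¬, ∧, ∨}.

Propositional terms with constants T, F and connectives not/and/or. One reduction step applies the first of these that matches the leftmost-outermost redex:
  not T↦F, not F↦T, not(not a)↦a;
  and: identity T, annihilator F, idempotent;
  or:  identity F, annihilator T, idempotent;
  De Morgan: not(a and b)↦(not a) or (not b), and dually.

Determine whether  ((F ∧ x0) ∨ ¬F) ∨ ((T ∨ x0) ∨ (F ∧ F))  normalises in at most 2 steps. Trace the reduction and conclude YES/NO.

  start: ((F ∧ x0) ∨ ¬F) ∨ ((T ∨ x0) ∨ (F ∧ F))
  →1  (F ∨ ¬F) ∨ ((T ∨ x0) ∨ (F ∧ F))
  →2  ¬F ∨ ((T ∨ x0) ∨ (F ∧ F))

Answer: NO — after 2 steps the term is ¬F ∨ ((T ∨ x0) ∨ (F ∧ F)), not yet normal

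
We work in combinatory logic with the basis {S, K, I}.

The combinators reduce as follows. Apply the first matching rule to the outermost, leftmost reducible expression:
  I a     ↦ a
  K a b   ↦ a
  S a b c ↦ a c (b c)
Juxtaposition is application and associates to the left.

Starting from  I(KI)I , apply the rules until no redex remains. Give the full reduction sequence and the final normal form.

Answer: normal form = I  (in 2 steps)

Reduction:
  start: I(KI)I
  [1] KII
  [2] I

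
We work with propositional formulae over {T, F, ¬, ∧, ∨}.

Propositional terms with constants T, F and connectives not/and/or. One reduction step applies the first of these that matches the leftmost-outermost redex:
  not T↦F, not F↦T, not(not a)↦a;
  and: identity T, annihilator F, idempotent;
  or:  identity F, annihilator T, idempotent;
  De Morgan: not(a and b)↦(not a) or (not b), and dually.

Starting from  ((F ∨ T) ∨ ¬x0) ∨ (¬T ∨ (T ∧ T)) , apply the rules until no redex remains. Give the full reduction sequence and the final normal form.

Answer: normal form = T  (in 3 steps)

Derivation:
  start: ((F ∨ T) ∨ ¬x0) ∨ (¬T ∨ (T ∧ T))
  →1  (T ∨ ¬x0) ∨ (¬T ∨ (T ∧ T))
  →2  T ∨ (¬T ∨ (T ∧ T))
  →3  T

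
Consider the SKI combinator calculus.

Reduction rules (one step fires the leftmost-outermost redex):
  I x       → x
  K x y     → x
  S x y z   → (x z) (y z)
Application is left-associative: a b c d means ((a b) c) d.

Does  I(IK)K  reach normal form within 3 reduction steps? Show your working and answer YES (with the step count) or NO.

  start: I(IK)K
  step 1: IKK
  step 2: KK

Answer: YES — reaches normal form KK in 2 ≤ 3 steps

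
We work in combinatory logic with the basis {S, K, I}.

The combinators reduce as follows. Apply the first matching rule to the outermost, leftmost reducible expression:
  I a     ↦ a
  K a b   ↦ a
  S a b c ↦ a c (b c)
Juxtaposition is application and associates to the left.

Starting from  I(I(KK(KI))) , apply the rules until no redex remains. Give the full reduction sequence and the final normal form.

Answer: normal form = K  (in 3 steps)

Derivation:
  start: I(I(KK(KI)))
  →1  I(KK(KI))
  →2  KK(KI)
  →3  K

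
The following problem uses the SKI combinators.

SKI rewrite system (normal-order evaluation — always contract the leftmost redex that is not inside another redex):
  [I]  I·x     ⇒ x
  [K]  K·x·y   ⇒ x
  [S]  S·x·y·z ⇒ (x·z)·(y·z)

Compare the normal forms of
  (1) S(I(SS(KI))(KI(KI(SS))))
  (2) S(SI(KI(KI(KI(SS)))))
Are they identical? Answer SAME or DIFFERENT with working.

Term A:
  start: S(I(SS(KI))(KI(KI(SS))))
  [1] S(SS(KI)(KI(KI(SS))))
  [2] S(S(KI(KI(SS)))(KI(KI(KI(SS)))))
  [3] S(SI(KI(KI(KI(SS)))))
  [4] S(SII)

Term B:
  start: S(SI(KI(KI(KI(SS)))))
  [1] S(SII)

Answer: SAME — A ⇓ S(SII), B ⇓ S(SII)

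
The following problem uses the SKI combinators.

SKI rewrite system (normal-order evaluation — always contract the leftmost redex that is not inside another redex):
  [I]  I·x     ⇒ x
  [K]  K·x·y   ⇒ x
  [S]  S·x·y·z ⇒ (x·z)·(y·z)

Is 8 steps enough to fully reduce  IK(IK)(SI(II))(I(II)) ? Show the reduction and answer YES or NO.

  start: IK(IK)(SI(II))(I(II))
  [1] K(IK)(SI(II))(I(II))
  [2] IK(I(II))
  [3] K(I(II))
  [4] K(II)
  [5] KI

Answer: YES — reaches normal form KI in 5 ≤ 8 steps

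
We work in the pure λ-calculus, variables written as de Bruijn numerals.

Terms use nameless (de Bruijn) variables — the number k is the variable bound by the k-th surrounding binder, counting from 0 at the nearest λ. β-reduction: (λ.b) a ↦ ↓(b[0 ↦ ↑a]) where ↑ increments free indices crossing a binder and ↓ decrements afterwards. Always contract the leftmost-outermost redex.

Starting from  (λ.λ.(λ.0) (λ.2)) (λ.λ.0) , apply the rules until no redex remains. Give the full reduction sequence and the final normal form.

Answer: normal form = λ.λ.λ.λ.0  (in 2 steps)

Working:
  start: (λ.λ.(λ.0) (λ.2)) (λ.λ.0)
  →1  λ.(λ.0) (λ.λ.λ.0)
  →2  λ.λ.λ.λ.0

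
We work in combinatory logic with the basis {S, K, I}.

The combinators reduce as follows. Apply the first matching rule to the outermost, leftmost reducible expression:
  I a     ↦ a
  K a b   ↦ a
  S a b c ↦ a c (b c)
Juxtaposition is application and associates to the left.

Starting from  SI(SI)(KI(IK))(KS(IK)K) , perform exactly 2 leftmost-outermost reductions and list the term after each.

  start: SI(SI)(KI(IK))(KS(IK)K)
  →1  I(KI(IK))(SI(KI(IK)))(KS(IK)K)
  →2  KI(IK)(SI(KI(IK)))(KS(IK)K)

Answer: after 2 steps: KI(IK)(SI(KI(IK)))(KS(IK)K)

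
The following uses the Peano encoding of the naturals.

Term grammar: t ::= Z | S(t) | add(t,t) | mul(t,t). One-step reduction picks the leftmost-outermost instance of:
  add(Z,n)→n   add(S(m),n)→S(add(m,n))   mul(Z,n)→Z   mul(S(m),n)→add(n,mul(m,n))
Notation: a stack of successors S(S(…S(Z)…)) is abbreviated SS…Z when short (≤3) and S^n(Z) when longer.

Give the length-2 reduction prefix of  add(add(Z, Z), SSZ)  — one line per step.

Answer: after 2 steps: SSZ

Working:
  start: add(add(Z, Z), SSZ)
  step 1: add(Z, SSZ)
  step 2: SSZ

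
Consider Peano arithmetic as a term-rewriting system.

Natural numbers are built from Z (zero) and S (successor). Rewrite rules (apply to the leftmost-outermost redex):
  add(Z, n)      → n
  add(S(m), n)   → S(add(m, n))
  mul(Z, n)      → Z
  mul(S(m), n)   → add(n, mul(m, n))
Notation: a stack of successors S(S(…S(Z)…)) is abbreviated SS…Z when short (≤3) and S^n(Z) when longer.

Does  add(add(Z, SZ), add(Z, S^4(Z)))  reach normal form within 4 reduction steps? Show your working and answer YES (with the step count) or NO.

Answer: YES — reaches normal form S^5(Z) in 4 ≤ 4 steps

Derivation:
  start: add(add(Z, SZ), add(Z, S^4(Z)))
  step 1: add(SZ, add(Z, S^4(Z)))
  step 2: S(add(Z, add(Z, S^4(Z))))
  step 3: S(add(Z, S^4(Z)))
  step 4: S^5(Z)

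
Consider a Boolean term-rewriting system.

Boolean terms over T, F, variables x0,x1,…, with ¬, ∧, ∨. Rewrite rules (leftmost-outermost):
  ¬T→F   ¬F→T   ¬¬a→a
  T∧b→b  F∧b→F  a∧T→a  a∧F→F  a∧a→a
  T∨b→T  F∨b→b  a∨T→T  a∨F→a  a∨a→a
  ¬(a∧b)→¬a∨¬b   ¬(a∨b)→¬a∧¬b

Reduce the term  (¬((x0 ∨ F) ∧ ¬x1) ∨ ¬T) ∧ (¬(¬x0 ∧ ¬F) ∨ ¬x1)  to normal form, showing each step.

  start: (¬((x0 ∨ F) ∧ ¬x1) ∨ ¬T) ∧ (¬(¬x0 ∧ ¬F) ∨ ¬x1)
  [1] ((¬(x0 ∨ F) ∨ ¬¬x1) ∨ ¬T) ∧ (¬(¬x0 ∧ ¬F) ∨ ¬x1)
  [2] (((¬x0 ∧ ¬F) ∨ ¬¬x1) ∨ ¬T) ∧ (¬(¬x0 ∧ ¬F) ∨ ¬x1)
  [3] (((¬x0 ∧ T) ∨ ¬¬x1) ∨ ¬T) ∧ (¬(¬x0 ∧ ¬F) ∨ ¬x1)
  [4] ((¬x0 ∨ ¬¬x1) ∨ ¬T) ∧ (¬(¬x0 ∧ ¬F) ∨ ¬x1)
  [5] ((¬x0 ∨ x1) ∨ ¬T) ∧ (¬(¬x0 ∧ ¬F) ∨ ¬x1)
  [6] ((¬x0 ∨ x1) ∨ F) ∧ (¬(¬x0 ∧ ¬F) ∨ ¬x1)
  [7] (¬x0 ∨ x1) ∧ (¬(¬x0 ∧ ¬F) ∨ ¬x1)
  [8] (¬x0 ∨ x1) ∧ ((¬¬x0 ∨ ¬¬F) ∨ ¬x1)
  [9] (¬x0 ∨ x1) ∧ ((x0 ∨ ¬¬F) ∨ ¬x1)
  [10] (¬x0 ∨ x1) ∧ ((x0 ∨ F) ∨ ¬x1)
  [11] (¬x0 ∨ x1) ∧ (x0 ∨ ¬x1)

Answer: normal form = (¬x0 ∨ x1) ∧ (x0 ∨ ¬x1)  (in 11 steps)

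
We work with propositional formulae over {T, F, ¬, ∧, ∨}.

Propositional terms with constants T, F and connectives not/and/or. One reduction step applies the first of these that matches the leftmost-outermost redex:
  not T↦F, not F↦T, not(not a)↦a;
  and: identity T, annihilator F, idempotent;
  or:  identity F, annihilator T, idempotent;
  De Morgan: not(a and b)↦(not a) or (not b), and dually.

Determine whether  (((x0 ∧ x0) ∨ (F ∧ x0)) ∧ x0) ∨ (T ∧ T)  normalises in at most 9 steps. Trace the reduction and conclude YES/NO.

Answer: YES — reaches normal form T in 6 ≤ 9 steps

Working:
  start: (((x0 ∧ x0) ∨ (F ∧ x0)) ∧ x0) ∨ (T ∧ T)
  →1  ((x0 ∨ (F ∧ x0)) ∧ x0) ∨ (T ∧ T)
  →2  ((x0 ∨ F) ∧ x0) ∨ (T ∧ T)
  →3  (x0 ∧ x0) ∨ (T ∧ T)
  →4  x0 ∨ (T ∧ T)
  →5  x0 ∨ T
  →6  T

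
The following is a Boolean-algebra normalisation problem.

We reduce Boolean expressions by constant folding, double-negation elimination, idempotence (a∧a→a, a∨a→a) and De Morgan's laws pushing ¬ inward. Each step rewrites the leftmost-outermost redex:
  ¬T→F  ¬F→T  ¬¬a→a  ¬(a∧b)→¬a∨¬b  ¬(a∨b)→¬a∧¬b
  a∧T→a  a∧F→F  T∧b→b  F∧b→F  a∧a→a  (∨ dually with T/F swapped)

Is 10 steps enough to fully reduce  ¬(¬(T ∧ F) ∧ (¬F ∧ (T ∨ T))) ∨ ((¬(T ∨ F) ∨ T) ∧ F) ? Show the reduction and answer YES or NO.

  start: ¬(¬(T ∧ F) ∧ (¬F ∧ (T ∨ T))) ∨ ((¬(T ∨ F) ∨ T) ∧ F)
  →1  (¬¬(T ∧ F) ∨ ¬(¬F ∧ (T ∨ T))) ∨ ((¬(T ∨ F) ∨ T) ∧ F)
  →2  ((T ∧ F) ∨ ¬(¬F ∧ (T ∨ T))) ∨ ((¬(T ∨ F) ∨ T) ∧ F)
  →3  (F ∨ ¬(¬F ∧ (T ∨ T))) ∨ ((¬(T ∨ F) ∨ T) ∧ F)
  →4  ¬(¬F ∧ (T ∨ T)) ∨ ((¬(T ∨ F) ∨ T) ∧ F)
  →5  (¬¬F ∨ ¬(T ∨ T)) ∨ ((¬(T ∨ F) ∨ T) ∧ F)
  →6  (F ∨ ¬(T ∨ T)) ∨ ((¬(T ∨ F) ∨ T) ∧ F)
  →7  ¬(T ∨ T) ∨ ((¬(T ∨ F) ∨ T) ∧ F)
  →8  (¬T ∧ ¬T) ∨ ((¬(T ∨ F) ∨ T) ∧ F)
  →9  ¬T ∨ ((¬(T ∨ F) ∨ T) ∧ F)
  →10  F ∨ ((¬(T ∨ F) ∨ T) ∧ F)

Answer: NO — after 10 steps the term is F ∨ ((¬(T ∨ F) ∨ T) ∧ F), not yet normal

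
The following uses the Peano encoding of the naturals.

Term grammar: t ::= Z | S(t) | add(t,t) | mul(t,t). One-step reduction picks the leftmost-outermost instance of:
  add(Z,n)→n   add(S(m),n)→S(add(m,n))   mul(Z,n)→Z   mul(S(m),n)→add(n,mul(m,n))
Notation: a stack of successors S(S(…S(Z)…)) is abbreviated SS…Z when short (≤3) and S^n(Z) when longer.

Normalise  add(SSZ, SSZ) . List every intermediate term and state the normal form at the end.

Answer: normal form = S^4(Z)  (in 3 steps)

Derivation:
  start: add(SSZ, SSZ)
  →1  S(add(SZ, SSZ))
  →2  S(S(add(Z, SSZ)))
  →3  S^4(Z)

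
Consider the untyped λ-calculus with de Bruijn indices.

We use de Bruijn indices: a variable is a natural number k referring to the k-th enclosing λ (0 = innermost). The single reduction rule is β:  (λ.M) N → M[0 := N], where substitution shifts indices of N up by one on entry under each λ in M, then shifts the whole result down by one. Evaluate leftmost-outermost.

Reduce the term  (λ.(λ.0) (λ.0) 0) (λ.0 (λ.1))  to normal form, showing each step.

  start: (λ.(λ.0) (λ.0) 0) (λ.0 (λ.1))
  [1] (λ.0) (λ.0) (λ.0 (λ.1))
  [2] (λ.0) (λ.0 (λ.1))
  [3] λ.0 (λ.1)

Answer: normal form = λ.0 (λ.1)  (in 3 steps)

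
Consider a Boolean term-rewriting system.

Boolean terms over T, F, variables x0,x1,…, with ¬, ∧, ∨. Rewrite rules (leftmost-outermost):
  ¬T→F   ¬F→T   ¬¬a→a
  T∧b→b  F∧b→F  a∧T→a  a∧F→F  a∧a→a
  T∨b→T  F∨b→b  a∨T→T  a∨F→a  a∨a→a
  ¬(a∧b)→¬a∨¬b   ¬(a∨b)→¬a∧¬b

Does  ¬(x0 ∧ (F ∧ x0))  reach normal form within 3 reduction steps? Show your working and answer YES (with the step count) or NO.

Answer: NO — after 3 steps the term is ¬x0 ∨ (T ∨ ¬x0), not yet normal

Derivation:
  start: ¬(x0 ∧ (F ∧ x0))
  →1  ¬x0 ∨ ¬(F ∧ x0)
  →2  ¬x0 ∨ (¬F ∨ ¬x0)
  →3  ¬x0 ∨ (T ∨ ¬x0)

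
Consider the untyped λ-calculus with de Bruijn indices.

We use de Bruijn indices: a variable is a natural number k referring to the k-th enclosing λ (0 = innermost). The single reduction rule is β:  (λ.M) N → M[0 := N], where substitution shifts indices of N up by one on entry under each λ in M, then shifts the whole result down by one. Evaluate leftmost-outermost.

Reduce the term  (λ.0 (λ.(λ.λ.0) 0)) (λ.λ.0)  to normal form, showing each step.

  start: (λ.0 (λ.(λ.λ.0) 0)) (λ.λ.0)
  [1] (λ.λ.0) (λ.(λ.λ.0) 0)
  [2] λ.0

Answer: normal form = λ.0  (in 2 steps)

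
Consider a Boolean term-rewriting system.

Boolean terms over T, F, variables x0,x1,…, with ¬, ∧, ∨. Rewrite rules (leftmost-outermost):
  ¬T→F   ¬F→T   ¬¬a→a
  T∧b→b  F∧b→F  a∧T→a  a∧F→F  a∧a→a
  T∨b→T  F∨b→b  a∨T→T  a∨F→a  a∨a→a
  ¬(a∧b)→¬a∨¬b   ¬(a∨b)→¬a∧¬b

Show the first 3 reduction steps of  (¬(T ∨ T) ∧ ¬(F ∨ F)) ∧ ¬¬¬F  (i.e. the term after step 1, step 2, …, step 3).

  start: (¬(T ∨ T) ∧ ¬(F ∨ F)) ∧ ¬¬¬F
  →1  ((¬T ∧ ¬T) ∧ ¬(F ∨ F)) ∧ ¬¬¬F
  →2  (¬T ∧ ¬(F ∨ F)) ∧ ¬¬¬F
  →3  (F ∧ ¬(F ∨ F)) ∧ ¬¬¬F

Answer: after 3 steps: (F ∧ ¬(F ∨ F)) ∧ ¬¬¬F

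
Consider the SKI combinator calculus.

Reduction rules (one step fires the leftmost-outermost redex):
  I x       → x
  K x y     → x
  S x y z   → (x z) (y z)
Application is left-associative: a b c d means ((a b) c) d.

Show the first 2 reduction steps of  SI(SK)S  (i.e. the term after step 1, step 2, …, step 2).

Answer: after 2 steps: S(SKS)

Derivation:
  start: SI(SK)S
  step 1: IS(SKS)
  step 2: S(SKS)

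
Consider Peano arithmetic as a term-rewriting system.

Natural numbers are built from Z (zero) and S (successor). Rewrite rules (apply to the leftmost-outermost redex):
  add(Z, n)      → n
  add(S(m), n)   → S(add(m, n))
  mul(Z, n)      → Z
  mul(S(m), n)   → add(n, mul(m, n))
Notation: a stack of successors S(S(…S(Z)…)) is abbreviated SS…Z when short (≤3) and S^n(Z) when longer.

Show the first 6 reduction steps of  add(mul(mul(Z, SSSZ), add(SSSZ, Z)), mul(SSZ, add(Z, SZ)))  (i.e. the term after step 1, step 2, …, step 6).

  start: add(mul(mul(Z, SSSZ), add(SSSZ, Z)), mul(SSZ, add(Z, SZ)))
  [1] add(mul(Z, add(SSSZ, Z)), mul(SSZ, add(Z, SZ)))
  [2] add(Z, mul(SSZ, add(Z, SZ)))
  [3] mul(SSZ, add(Z, SZ))
  [4] add(add(Z, SZ), mul(SZ, add(Z, SZ)))
  [5] add(SZ, mul(SZ, add(Z, SZ)))
  [6] S(add(Z, mul(SZ, add(Z, SZ))))

Answer: after 6 steps: S(add(Z, mul(SZ, add(Z, SZ))))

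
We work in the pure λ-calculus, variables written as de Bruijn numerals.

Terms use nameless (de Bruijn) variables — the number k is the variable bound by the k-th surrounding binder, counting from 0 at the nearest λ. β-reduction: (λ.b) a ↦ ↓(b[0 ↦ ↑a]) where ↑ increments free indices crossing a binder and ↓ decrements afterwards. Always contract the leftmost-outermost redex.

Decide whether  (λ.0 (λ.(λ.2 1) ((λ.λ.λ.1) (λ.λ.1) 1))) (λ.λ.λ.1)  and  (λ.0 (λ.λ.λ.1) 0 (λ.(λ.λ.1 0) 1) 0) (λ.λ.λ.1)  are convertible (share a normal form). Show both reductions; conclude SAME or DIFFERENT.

Answer: SAME — A ⇓ λ.λ.1, B ⇓ λ.λ.1

Derivation:
Term A:
  start: (λ.0 (λ.(λ.2 1) ((λ.λ.λ.1) (λ.λ.1) 1))) (λ.λ.λ.1)
  →1  (λ.λ.λ.1) (λ.(λ.(λ.λ.λ.1) 1) ((λ.λ.λ.1) (λ.λ.1) (λ.λ.λ.1)))
  →2  λ.λ.1

Term B:
  start: (λ.0 (λ.λ.λ.1) 0 (λ.(λ.λ.1 0) 1) 0) (λ.λ.λ.1)
  →1  (λ.λ.λ.1) (λ.λ.λ.1) (λ.λ.λ.1) (λ.(λ.λ.1 0) (λ.λ.λ.1)) (λ.λ.λ.1)
  →2  (λ.λ.1) (λ.λ.λ.1) (λ.(λ.λ.1 0) (λ.λ.λ.1)) (λ.λ.λ.1)
  →3  (λ.λ.λ.λ.1) (λ.(λ.λ.1 0) (λ.λ.λ.1)) (λ.λ.λ.1)
  →4  (λ.λ.λ.1) (λ.λ.λ.1)
  →5  λ.λ.1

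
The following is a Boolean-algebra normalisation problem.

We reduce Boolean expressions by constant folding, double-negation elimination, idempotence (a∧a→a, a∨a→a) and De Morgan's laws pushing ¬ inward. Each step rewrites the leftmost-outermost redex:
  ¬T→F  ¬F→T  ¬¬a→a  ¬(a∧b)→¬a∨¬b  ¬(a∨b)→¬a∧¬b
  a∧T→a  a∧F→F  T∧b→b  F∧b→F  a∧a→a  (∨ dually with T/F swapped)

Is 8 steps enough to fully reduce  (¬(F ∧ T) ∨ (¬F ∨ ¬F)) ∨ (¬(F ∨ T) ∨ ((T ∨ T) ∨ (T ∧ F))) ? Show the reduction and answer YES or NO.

Answer: YES — reaches normal form T in 5 ≤ 8 steps

Derivation:
  start: (¬(F ∧ T) ∨ (¬F ∨ ¬F)) ∨ (¬(F ∨ T) ∨ ((T ∨ T) ∨ (T ∧ F)))
  step 1: ((¬F ∨ ¬T) ∨ (¬F ∨ ¬F)) ∨ (¬(F ∨ T) ∨ ((T ∨ T) ∨ (T ∧ F)))
  step 2: ((T ∨ ¬T) ∨ (¬F ∨ ¬F)) ∨ (¬(F ∨ T) ∨ ((T ∨ T) ∨ (T ∧ F)))
  step 3: (T ∨ (¬F ∨ ¬F)) ∨ (¬(F ∨ T) ∨ ((T ∨ T) ∨ (T ∧ F)))
  step 4: T ∨ (¬(F ∨ T) ∨ ((T ∨ T) ∨ (T ∧ F)))
  step 5: T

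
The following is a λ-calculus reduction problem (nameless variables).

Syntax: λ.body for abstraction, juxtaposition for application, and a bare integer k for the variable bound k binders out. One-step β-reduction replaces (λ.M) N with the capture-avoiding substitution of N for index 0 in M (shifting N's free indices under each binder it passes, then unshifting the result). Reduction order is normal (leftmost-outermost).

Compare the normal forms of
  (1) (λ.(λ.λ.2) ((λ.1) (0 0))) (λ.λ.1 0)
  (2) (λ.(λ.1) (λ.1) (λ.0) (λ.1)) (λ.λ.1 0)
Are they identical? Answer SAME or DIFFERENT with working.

Term A:
  start: (λ.(λ.λ.2) ((λ.1) (0 0))) (λ.λ.1 0)
  →1  (λ.λ.λ.λ.1 0) ((λ.λ.λ.1 0) ((λ.λ.1 0) (λ.λ.1 0)))
  →2  λ.λ.λ.1 0

Term B:
  start: (λ.(λ.1) (λ.1) (λ.0) (λ.1)) (λ.λ.1 0)
  →1  (λ.λ.λ.1 0) (λ.λ.λ.1 0) (λ.0) (λ.λ.λ.1 0)
  →2  (λ.λ.1 0) (λ.0) (λ.λ.λ.1 0)
  →3  (λ.(λ.0) 0) (λ.λ.λ.1 0)
  →4  (λ.0) (λ.λ.λ.1 0)
  →5  λ.λ.λ.1 0

Answer: SAME — A ⇓ λ.λ.λ.1 0, B ⇓ λ.λ.λ.1 0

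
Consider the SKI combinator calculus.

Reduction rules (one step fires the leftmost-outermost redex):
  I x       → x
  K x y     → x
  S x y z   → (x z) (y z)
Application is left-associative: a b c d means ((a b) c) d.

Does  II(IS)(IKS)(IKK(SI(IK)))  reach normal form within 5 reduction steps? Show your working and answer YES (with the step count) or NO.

  start: II(IS)(IKS)(IKK(SI(IK)))
  [1] I(IS)(IKS)(IKK(SI(IK)))
  [2] IS(IKS)(IKK(SI(IK)))
  [3] S(IKS)(IKK(SI(IK)))
  [4] S(KS)(IKK(SI(IK)))
  [5] S(KS)(KK(SI(IK)))

Answer: NO — after 5 steps the term is S(KS)(KK(SI(IK))), not yet normal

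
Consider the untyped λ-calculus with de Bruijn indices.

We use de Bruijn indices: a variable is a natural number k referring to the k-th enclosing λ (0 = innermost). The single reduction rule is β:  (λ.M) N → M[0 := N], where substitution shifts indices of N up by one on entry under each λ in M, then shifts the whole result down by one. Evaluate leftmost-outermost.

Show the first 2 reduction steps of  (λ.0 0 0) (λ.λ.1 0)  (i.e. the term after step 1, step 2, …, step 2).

  start: (λ.0 0 0) (λ.λ.1 0)
  →1  (λ.λ.1 0) (λ.λ.1 0) (λ.λ.1 0)
  →2  (λ.(λ.λ.1 0) 0) (λ.λ.1 0)

Answer: after 2 steps: (λ.(λ.λ.1 0) 0) (λ.λ.1 0)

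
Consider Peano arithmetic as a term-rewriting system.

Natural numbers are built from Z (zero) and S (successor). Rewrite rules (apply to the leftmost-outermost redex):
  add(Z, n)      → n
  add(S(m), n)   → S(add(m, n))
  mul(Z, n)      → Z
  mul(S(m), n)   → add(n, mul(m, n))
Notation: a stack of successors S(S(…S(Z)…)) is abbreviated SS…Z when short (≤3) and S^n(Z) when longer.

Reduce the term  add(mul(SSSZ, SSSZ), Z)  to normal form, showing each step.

Answer: normal form = S^9(Z)  (in 26 steps)

Derivation:
  start: add(mul(SSSZ, SSSZ), Z)
  [1] add(add(SSSZ, mul(SSZ, SSSZ)), Z)
  [2] add(S(add(SSZ, mul(SSZ, SSSZ))), Z)
  [3] S(add(add(SSZ, mul(SSZ, SSSZ)), Z))
  [4] S(add(S(add(SZ, mul(SSZ, SSSZ))), Z))
  [5] S(S(add(add(SZ, mul(SSZ, SSSZ)), Z)))
  [6] S(S(add(S(add(Z, mul(SSZ, SSSZ))), Z)))
  [7] S(S(S(add(add(Z, mul(SSZ, SSSZ)), Z))))
  [8] S(S(S(add(mul(SSZ, SSSZ), Z))))
  [9] S(S(S(add(add(SSSZ, mul(SZ, SSSZ)), Z))))
  [10] S(S(S(add(S(add(SSZ, mul(SZ, SSSZ))), Z))))
  [11] S(S(S(S(add(add(SSZ, mul(SZ, SSSZ)), Z)))))
  [12] S(S(S(S(add(S(add(SZ, mul(SZ, SSSZ))), Z)))))
  [13] S(S(S(S(S(add(add(SZ, mul(SZ, SSSZ)), Z))))))
  [14] S(S(S(S(S(add(S(add(Z, mul(SZ, SSSZ))), Z))))))
  [15] S(S(S(S(S(S(add(add(Z, mul(SZ, SSSZ)), Z)))))))
  [16] S(S(S(S(S(S(add(mul(SZ, SSSZ), Z)))))))
  [17] S(S(S(S(S(S(add(add(SSSZ, mul(Z, SSSZ)), Z)))))))
  [18] S(S(S(S(S(S(add(S(add(SSZ, mul(Z, SSSZ))), Z)))))))
  [19] S(S(S(S(S(S(S(add(add(SSZ, mul(Z, SSSZ)), Z))))))))
  [20] S(S(S(S(S(S(S(add(S(add(SZ, mul(Z, SSSZ))), Z))))))))
  [21] S(S(S(S(S(S(S(S(add(add(SZ, mul(Z, SSSZ)), Z)))))))))
  [22] S(S(S(S(S(S(S(S(add(S(add(Z, mul(Z, SSSZ))), Z)))))))))
  [23] S(S(S(S(S(S(S(S(S(add(add(Z, mul(Z, SSSZ)), Z))))))))))
  [24] S(S(S(S(S(S(S(S(S(add(mul(Z, SSSZ), Z))))))))))
  [25] S(S(S(S(S(S(S(S(S(add(Z, Z))))))))))
  [26] S^9(Z)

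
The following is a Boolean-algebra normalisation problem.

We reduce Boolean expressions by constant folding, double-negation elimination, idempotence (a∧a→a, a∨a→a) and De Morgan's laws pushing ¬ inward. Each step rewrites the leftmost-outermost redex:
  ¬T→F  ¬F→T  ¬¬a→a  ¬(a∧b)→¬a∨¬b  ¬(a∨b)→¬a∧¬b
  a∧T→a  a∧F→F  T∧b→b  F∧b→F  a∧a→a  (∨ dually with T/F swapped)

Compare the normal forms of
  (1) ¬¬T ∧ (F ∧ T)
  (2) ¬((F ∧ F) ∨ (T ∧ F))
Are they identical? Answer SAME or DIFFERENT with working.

Term A:
  start: ¬¬T ∧ (F ∧ T)
  step 1: T ∧ (F ∧ T)
  step 2: F ∧ T
  step 3: F

Term B:
  start: ¬((F ∧ F) ∨ (T ∧ F))
  step 1: ¬(F ∧ F) ∧ ¬(T ∧ F)
  step 2: (¬F ∨ ¬F) ∧ ¬(T ∧ F)
  step 3: ¬F ∧ ¬(T ∧ F)
  step 4: T ∧ ¬(T ∧ F)
  step 5: ¬(T ∧ F)
  step 6: ¬T ∨ ¬F
  step 7: F ∨ ¬F
  step 8: ¬F
  step 9: T

Answer: DIFFERENT — A ⇓ F, B ⇓ T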